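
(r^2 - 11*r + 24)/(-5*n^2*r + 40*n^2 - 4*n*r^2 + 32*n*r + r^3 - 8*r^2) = (r - 3)/(-5*n^2 - 4*n*r + r^2)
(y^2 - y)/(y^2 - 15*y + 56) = y*(y - 1)/(y^2 - 15*y + 56)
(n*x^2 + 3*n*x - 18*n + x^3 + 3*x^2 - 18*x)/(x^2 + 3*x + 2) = (n*x^2 + 3*n*x - 18*n + x^3 + 3*x^2 - 18*x)/(x^2 + 3*x + 2)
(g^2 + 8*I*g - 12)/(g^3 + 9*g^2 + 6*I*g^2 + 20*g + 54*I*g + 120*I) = (g + 2*I)/(g^2 + 9*g + 20)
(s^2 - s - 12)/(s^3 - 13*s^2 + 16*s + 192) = (s - 4)/(s^2 - 16*s + 64)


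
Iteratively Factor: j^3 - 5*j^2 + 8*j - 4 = (j - 2)*(j^2 - 3*j + 2) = (j - 2)*(j - 1)*(j - 2)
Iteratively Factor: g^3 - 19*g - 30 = (g + 2)*(g^2 - 2*g - 15) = (g + 2)*(g + 3)*(g - 5)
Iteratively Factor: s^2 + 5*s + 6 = (s + 2)*(s + 3)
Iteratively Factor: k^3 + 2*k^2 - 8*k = (k)*(k^2 + 2*k - 8) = k*(k + 4)*(k - 2)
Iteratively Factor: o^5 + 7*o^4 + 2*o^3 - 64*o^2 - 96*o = (o + 4)*(o^4 + 3*o^3 - 10*o^2 - 24*o) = o*(o + 4)*(o^3 + 3*o^2 - 10*o - 24) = o*(o + 4)^2*(o^2 - o - 6) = o*(o - 3)*(o + 4)^2*(o + 2)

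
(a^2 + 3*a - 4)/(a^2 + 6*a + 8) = (a - 1)/(a + 2)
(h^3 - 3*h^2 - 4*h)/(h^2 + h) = h - 4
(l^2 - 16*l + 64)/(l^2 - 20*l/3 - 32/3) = 3*(l - 8)/(3*l + 4)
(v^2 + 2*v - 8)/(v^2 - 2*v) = (v + 4)/v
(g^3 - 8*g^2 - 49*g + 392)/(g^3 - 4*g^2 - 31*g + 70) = (g^2 - g - 56)/(g^2 + 3*g - 10)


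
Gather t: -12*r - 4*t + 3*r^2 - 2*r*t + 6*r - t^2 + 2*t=3*r^2 - 6*r - t^2 + t*(-2*r - 2)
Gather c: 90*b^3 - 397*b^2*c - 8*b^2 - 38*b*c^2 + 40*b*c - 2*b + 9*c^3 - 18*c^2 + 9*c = 90*b^3 - 8*b^2 - 2*b + 9*c^3 + c^2*(-38*b - 18) + c*(-397*b^2 + 40*b + 9)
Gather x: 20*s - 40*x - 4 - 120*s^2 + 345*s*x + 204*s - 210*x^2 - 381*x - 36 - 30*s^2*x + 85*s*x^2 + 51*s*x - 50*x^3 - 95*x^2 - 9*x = -120*s^2 + 224*s - 50*x^3 + x^2*(85*s - 305) + x*(-30*s^2 + 396*s - 430) - 40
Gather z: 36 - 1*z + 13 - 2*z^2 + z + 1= 50 - 2*z^2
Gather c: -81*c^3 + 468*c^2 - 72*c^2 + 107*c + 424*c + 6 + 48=-81*c^3 + 396*c^2 + 531*c + 54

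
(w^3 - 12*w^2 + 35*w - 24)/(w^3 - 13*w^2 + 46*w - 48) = (w - 1)/(w - 2)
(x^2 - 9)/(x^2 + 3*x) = (x - 3)/x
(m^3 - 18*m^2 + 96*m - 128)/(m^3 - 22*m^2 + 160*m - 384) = (m - 2)/(m - 6)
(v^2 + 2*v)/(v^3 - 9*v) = (v + 2)/(v^2 - 9)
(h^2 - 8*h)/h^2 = (h - 8)/h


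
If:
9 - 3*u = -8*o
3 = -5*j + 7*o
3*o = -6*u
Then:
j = -183/95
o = -18/19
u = 9/19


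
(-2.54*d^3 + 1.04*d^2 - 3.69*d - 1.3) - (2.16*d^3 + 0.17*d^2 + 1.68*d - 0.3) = -4.7*d^3 + 0.87*d^2 - 5.37*d - 1.0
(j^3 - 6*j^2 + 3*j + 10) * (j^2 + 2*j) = j^5 - 4*j^4 - 9*j^3 + 16*j^2 + 20*j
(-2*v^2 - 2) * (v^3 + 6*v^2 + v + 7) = -2*v^5 - 12*v^4 - 4*v^3 - 26*v^2 - 2*v - 14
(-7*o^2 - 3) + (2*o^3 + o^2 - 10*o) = 2*o^3 - 6*o^2 - 10*o - 3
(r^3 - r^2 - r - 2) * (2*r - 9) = 2*r^4 - 11*r^3 + 7*r^2 + 5*r + 18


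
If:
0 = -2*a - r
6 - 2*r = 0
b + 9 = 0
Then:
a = -3/2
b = -9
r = 3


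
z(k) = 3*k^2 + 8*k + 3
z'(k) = 6*k + 8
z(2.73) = 47.20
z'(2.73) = 24.38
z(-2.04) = -0.84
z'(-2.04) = -4.24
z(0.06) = 3.49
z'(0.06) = 8.36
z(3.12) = 57.16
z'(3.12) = 26.72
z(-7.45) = 109.91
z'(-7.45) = -36.70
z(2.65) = 45.27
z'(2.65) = 23.90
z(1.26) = 17.84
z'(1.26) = 15.56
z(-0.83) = -1.57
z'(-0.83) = 3.02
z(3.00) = 54.00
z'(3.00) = 26.00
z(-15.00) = 558.00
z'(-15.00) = -82.00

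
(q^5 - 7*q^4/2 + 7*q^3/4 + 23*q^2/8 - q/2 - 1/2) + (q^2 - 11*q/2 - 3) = q^5 - 7*q^4/2 + 7*q^3/4 + 31*q^2/8 - 6*q - 7/2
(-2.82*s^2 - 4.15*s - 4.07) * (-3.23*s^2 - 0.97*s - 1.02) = 9.1086*s^4 + 16.1399*s^3 + 20.048*s^2 + 8.1809*s + 4.1514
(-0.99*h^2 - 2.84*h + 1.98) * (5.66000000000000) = -5.6034*h^2 - 16.0744*h + 11.2068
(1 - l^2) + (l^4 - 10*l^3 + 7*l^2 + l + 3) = l^4 - 10*l^3 + 6*l^2 + l + 4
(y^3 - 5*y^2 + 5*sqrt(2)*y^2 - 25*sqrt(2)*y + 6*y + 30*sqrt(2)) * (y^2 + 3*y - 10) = y^5 - 2*y^4 + 5*sqrt(2)*y^4 - 19*y^3 - 10*sqrt(2)*y^3 - 95*sqrt(2)*y^2 + 68*y^2 - 60*y + 340*sqrt(2)*y - 300*sqrt(2)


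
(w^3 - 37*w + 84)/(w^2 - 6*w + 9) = (w^2 + 3*w - 28)/(w - 3)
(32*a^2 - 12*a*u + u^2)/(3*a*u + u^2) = (32*a^2 - 12*a*u + u^2)/(u*(3*a + u))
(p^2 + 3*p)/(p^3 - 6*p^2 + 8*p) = (p + 3)/(p^2 - 6*p + 8)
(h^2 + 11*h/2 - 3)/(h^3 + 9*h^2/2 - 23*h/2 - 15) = (2*h - 1)/(2*h^2 - 3*h - 5)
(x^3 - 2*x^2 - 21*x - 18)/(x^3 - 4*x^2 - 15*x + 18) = (x + 1)/(x - 1)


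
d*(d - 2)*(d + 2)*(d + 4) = d^4 + 4*d^3 - 4*d^2 - 16*d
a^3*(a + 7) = a^4 + 7*a^3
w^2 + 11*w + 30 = (w + 5)*(w + 6)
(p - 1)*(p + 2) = p^2 + p - 2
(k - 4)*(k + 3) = k^2 - k - 12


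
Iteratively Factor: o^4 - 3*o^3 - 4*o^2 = (o)*(o^3 - 3*o^2 - 4*o) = o^2*(o^2 - 3*o - 4) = o^2*(o + 1)*(o - 4)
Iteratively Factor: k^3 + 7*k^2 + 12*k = (k)*(k^2 + 7*k + 12) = k*(k + 4)*(k + 3)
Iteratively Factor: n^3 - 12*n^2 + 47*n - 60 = (n - 4)*(n^2 - 8*n + 15) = (n - 4)*(n - 3)*(n - 5)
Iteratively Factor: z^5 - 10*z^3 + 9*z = (z - 3)*(z^4 + 3*z^3 - z^2 - 3*z) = (z - 3)*(z + 1)*(z^3 + 2*z^2 - 3*z) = (z - 3)*(z - 1)*(z + 1)*(z^2 + 3*z) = (z - 3)*(z - 1)*(z + 1)*(z + 3)*(z)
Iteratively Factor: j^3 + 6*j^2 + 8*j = (j + 2)*(j^2 + 4*j) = (j + 2)*(j + 4)*(j)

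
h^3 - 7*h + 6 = (h - 2)*(h - 1)*(h + 3)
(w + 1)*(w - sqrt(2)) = w^2 - sqrt(2)*w + w - sqrt(2)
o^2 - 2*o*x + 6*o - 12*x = (o + 6)*(o - 2*x)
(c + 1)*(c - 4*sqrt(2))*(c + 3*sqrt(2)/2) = c^3 - 5*sqrt(2)*c^2/2 + c^2 - 12*c - 5*sqrt(2)*c/2 - 12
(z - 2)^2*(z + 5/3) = z^3 - 7*z^2/3 - 8*z/3 + 20/3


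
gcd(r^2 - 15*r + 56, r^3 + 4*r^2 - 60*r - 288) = r - 8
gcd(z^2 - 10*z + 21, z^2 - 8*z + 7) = z - 7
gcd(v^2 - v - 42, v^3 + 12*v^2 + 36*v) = v + 6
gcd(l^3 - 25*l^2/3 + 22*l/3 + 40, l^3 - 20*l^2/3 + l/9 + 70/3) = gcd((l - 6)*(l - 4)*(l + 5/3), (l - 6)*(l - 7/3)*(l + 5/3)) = l^2 - 13*l/3 - 10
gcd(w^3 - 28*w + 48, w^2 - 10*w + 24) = w - 4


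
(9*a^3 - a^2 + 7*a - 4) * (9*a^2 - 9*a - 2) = 81*a^5 - 90*a^4 + 54*a^3 - 97*a^2 + 22*a + 8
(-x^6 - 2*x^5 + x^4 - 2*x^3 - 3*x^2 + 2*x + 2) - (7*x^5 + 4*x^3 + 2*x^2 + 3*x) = -x^6 - 9*x^5 + x^4 - 6*x^3 - 5*x^2 - x + 2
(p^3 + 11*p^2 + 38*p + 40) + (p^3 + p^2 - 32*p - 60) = 2*p^3 + 12*p^2 + 6*p - 20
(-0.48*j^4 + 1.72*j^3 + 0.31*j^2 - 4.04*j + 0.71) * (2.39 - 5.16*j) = 2.4768*j^5 - 10.0224*j^4 + 2.5112*j^3 + 21.5873*j^2 - 13.3192*j + 1.6969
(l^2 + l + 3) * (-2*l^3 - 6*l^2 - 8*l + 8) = -2*l^5 - 8*l^4 - 20*l^3 - 18*l^2 - 16*l + 24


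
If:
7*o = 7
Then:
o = 1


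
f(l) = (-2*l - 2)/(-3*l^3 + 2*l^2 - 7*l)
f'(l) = (-2*l - 2)*(9*l^2 - 4*l + 7)/(-3*l^3 + 2*l^2 - 7*l)^2 - 2/(-3*l^3 + 2*l^2 - 7*l)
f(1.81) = 0.24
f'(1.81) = -0.20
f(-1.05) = 0.01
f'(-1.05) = -0.14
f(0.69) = 0.69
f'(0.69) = -0.81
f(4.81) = 0.04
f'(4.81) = -0.02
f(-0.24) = -0.83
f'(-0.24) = -4.91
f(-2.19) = 0.04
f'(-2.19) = 0.01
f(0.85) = 0.58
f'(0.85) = -0.61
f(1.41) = 0.34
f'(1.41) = -0.31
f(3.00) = 0.10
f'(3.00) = -0.06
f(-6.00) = 0.01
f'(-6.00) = 0.00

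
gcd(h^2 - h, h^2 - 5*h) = h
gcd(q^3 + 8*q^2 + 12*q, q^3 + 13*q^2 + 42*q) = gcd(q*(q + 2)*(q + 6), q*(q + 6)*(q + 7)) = q^2 + 6*q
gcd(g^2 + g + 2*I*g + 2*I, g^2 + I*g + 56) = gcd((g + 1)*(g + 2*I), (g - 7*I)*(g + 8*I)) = 1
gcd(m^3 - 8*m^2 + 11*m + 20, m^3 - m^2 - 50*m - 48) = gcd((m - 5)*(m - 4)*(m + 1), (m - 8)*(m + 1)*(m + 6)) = m + 1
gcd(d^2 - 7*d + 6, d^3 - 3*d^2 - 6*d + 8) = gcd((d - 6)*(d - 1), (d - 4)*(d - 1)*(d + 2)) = d - 1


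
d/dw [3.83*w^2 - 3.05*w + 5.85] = 7.66*w - 3.05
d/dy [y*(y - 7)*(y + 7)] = 3*y^2 - 49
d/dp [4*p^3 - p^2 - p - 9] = 12*p^2 - 2*p - 1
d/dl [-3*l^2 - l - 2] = -6*l - 1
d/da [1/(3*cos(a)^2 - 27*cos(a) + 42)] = (2*cos(a) - 9)*sin(a)/(3*(cos(a)^2 - 9*cos(a) + 14)^2)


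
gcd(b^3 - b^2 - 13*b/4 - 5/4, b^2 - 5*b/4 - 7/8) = b + 1/2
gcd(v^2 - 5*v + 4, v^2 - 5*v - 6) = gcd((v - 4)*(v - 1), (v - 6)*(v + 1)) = 1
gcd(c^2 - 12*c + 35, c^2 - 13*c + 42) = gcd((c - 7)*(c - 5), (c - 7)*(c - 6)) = c - 7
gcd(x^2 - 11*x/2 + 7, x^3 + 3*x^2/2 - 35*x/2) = x - 7/2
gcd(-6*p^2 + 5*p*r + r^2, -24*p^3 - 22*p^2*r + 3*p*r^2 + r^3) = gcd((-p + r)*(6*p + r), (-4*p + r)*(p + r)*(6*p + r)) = 6*p + r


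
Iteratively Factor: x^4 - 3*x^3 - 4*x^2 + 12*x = (x)*(x^3 - 3*x^2 - 4*x + 12) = x*(x + 2)*(x^2 - 5*x + 6) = x*(x - 2)*(x + 2)*(x - 3)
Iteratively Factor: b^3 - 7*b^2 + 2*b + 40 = (b + 2)*(b^2 - 9*b + 20) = (b - 4)*(b + 2)*(b - 5)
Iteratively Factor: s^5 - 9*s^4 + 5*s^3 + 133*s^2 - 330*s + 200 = (s - 5)*(s^4 - 4*s^3 - 15*s^2 + 58*s - 40) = (s - 5)^2*(s^3 + s^2 - 10*s + 8) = (s - 5)^2*(s - 1)*(s^2 + 2*s - 8) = (s - 5)^2*(s - 2)*(s - 1)*(s + 4)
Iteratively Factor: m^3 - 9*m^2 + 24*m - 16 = (m - 4)*(m^2 - 5*m + 4) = (m - 4)*(m - 1)*(m - 4)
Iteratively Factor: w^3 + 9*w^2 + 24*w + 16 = (w + 4)*(w^2 + 5*w + 4) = (w + 4)^2*(w + 1)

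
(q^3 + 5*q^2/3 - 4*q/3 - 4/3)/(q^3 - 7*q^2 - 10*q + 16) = (q + 2/3)/(q - 8)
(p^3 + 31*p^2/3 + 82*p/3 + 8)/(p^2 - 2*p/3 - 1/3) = (p^2 + 10*p + 24)/(p - 1)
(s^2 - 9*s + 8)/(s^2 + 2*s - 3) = (s - 8)/(s + 3)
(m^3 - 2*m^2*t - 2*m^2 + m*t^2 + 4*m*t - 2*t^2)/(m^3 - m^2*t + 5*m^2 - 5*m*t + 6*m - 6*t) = (m^2 - m*t - 2*m + 2*t)/(m^2 + 5*m + 6)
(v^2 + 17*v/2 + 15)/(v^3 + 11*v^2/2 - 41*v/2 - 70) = (v + 6)/(v^2 + 3*v - 28)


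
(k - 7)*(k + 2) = k^2 - 5*k - 14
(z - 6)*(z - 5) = z^2 - 11*z + 30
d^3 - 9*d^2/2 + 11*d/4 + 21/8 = (d - 7/2)*(d - 3/2)*(d + 1/2)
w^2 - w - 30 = (w - 6)*(w + 5)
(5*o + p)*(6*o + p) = 30*o^2 + 11*o*p + p^2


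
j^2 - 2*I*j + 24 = (j - 6*I)*(j + 4*I)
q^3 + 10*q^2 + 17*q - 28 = (q - 1)*(q + 4)*(q + 7)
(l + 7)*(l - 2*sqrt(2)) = l^2 - 2*sqrt(2)*l + 7*l - 14*sqrt(2)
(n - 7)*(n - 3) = n^2 - 10*n + 21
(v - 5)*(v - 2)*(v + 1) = v^3 - 6*v^2 + 3*v + 10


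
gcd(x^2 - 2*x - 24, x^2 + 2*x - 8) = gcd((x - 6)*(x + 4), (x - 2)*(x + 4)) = x + 4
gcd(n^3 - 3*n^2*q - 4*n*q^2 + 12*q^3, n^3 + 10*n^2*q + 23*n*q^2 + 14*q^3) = n + 2*q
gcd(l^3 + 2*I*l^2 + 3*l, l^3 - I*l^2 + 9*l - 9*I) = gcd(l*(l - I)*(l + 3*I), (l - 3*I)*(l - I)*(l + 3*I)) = l^2 + 2*I*l + 3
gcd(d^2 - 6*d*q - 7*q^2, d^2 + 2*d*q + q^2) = d + q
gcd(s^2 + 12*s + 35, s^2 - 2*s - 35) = s + 5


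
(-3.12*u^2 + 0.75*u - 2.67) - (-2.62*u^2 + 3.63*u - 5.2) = -0.5*u^2 - 2.88*u + 2.53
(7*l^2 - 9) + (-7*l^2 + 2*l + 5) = 2*l - 4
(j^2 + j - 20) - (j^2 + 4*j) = -3*j - 20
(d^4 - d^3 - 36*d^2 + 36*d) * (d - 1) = d^5 - 2*d^4 - 35*d^3 + 72*d^2 - 36*d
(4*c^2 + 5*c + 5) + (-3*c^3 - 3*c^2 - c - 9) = -3*c^3 + c^2 + 4*c - 4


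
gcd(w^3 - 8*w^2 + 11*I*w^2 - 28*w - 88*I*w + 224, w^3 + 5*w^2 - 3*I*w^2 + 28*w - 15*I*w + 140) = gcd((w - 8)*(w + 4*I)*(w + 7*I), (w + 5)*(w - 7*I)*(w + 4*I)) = w + 4*I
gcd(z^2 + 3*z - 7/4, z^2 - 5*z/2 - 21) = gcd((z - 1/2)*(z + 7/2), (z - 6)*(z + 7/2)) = z + 7/2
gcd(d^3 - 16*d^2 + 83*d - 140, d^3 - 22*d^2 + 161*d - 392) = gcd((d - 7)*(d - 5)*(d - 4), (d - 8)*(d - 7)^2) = d - 7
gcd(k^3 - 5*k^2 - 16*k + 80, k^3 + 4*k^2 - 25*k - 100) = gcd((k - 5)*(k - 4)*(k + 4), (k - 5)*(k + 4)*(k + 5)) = k^2 - k - 20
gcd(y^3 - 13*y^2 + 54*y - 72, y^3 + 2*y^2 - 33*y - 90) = y - 6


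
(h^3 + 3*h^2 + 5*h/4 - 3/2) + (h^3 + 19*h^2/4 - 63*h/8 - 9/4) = 2*h^3 + 31*h^2/4 - 53*h/8 - 15/4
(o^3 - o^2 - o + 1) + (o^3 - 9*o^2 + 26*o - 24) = 2*o^3 - 10*o^2 + 25*o - 23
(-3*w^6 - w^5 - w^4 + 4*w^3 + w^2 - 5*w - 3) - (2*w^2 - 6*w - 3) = -3*w^6 - w^5 - w^4 + 4*w^3 - w^2 + w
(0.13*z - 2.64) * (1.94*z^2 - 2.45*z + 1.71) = 0.2522*z^3 - 5.4401*z^2 + 6.6903*z - 4.5144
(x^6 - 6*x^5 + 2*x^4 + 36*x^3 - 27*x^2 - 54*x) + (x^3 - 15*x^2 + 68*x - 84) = x^6 - 6*x^5 + 2*x^4 + 37*x^3 - 42*x^2 + 14*x - 84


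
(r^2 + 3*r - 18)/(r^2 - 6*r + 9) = (r + 6)/(r - 3)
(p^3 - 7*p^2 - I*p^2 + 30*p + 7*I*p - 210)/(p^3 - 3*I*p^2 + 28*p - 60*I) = (p - 7)/(p - 2*I)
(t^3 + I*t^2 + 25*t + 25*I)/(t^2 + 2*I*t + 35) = (t^2 + 6*I*t - 5)/(t + 7*I)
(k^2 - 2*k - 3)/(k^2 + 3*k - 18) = (k + 1)/(k + 6)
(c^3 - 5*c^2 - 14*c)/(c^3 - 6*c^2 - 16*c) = (c - 7)/(c - 8)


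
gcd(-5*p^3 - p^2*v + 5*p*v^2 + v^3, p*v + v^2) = p + v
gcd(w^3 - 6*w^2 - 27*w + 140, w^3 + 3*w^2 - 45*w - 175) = w^2 - 2*w - 35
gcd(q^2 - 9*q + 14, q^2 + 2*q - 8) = q - 2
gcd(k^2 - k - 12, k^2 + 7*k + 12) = k + 3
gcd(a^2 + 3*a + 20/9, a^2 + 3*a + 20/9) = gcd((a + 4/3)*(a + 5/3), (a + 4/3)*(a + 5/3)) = a^2 + 3*a + 20/9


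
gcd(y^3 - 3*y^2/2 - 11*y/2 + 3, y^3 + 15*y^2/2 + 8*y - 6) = y^2 + 3*y/2 - 1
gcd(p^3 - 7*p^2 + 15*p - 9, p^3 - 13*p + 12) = p^2 - 4*p + 3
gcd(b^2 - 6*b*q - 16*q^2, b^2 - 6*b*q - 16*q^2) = -b^2 + 6*b*q + 16*q^2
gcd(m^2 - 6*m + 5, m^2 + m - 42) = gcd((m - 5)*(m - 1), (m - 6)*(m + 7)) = 1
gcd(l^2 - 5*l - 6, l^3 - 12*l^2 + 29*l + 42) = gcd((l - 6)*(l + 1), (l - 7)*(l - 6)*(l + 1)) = l^2 - 5*l - 6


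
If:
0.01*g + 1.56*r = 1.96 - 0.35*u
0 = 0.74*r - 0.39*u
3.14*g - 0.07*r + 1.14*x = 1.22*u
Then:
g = 0.667046477836847 - 0.361821732443887*x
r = 0.00162682125493562*x + 0.878255151875071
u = 0.00308678904782657*x + 1.66643285227578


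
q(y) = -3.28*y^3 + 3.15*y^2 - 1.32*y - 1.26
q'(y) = -9.84*y^2 + 6.3*y - 1.32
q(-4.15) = 292.90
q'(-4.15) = -196.93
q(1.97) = -16.71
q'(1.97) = -27.10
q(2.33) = -28.72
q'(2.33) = -40.06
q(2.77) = -50.46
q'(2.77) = -59.37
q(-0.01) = -1.25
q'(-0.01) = -1.38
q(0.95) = -2.48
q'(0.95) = -4.22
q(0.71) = -1.78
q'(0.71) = -1.81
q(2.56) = -39.02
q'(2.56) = -49.68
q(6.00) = -604.26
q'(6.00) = -317.76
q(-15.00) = 11797.29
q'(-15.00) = -2309.82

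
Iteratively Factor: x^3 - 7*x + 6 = (x - 2)*(x^2 + 2*x - 3) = (x - 2)*(x + 3)*(x - 1)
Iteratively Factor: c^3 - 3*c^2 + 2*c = (c - 1)*(c^2 - 2*c) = (c - 2)*(c - 1)*(c)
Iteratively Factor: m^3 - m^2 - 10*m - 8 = (m + 2)*(m^2 - 3*m - 4) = (m + 1)*(m + 2)*(m - 4)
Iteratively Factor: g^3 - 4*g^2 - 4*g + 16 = (g - 2)*(g^2 - 2*g - 8) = (g - 2)*(g + 2)*(g - 4)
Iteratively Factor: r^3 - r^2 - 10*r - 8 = (r - 4)*(r^2 + 3*r + 2) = (r - 4)*(r + 1)*(r + 2)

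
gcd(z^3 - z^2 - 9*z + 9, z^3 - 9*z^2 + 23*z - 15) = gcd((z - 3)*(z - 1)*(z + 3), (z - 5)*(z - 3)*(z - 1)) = z^2 - 4*z + 3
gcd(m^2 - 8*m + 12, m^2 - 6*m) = m - 6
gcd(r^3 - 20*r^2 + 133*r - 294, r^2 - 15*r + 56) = r - 7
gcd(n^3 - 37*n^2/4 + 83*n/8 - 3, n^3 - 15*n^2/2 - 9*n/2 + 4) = n^2 - 17*n/2 + 4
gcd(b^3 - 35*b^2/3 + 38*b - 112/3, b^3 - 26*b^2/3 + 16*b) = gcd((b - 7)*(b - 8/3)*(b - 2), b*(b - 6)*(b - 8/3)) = b - 8/3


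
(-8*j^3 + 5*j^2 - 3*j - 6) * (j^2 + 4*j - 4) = -8*j^5 - 27*j^4 + 49*j^3 - 38*j^2 - 12*j + 24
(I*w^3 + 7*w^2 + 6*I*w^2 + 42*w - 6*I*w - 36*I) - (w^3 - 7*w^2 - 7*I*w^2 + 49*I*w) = -w^3 + I*w^3 + 14*w^2 + 13*I*w^2 + 42*w - 55*I*w - 36*I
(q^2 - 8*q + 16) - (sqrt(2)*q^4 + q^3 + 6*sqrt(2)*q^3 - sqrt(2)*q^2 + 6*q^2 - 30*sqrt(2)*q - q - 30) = -sqrt(2)*q^4 - 6*sqrt(2)*q^3 - q^3 - 5*q^2 + sqrt(2)*q^2 - 7*q + 30*sqrt(2)*q + 46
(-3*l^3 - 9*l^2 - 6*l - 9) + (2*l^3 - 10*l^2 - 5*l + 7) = -l^3 - 19*l^2 - 11*l - 2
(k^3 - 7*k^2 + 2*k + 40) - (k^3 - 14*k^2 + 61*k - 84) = 7*k^2 - 59*k + 124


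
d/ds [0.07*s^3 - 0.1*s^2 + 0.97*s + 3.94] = 0.21*s^2 - 0.2*s + 0.97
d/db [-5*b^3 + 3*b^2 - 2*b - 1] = -15*b^2 + 6*b - 2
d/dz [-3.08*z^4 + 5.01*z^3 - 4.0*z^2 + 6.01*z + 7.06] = -12.32*z^3 + 15.03*z^2 - 8.0*z + 6.01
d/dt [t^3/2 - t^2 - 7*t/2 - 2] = 3*t^2/2 - 2*t - 7/2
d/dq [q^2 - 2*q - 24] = 2*q - 2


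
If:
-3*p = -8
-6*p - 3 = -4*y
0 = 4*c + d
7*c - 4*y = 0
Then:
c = 19/7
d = -76/7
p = 8/3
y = 19/4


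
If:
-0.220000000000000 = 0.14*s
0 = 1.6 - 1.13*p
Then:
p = 1.42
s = -1.57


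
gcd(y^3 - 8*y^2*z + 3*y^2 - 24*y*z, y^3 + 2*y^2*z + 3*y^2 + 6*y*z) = y^2 + 3*y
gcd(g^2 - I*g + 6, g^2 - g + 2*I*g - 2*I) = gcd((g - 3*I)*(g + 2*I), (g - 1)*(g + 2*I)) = g + 2*I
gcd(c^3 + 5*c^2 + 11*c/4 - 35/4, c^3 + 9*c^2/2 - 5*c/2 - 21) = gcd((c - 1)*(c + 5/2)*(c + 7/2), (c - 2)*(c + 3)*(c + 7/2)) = c + 7/2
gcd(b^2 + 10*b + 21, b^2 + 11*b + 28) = b + 7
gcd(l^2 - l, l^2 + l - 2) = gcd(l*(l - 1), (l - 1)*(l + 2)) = l - 1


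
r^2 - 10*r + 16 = (r - 8)*(r - 2)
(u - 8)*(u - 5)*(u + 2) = u^3 - 11*u^2 + 14*u + 80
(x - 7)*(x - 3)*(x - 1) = x^3 - 11*x^2 + 31*x - 21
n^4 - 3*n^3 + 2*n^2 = n^2*(n - 2)*(n - 1)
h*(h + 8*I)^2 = h^3 + 16*I*h^2 - 64*h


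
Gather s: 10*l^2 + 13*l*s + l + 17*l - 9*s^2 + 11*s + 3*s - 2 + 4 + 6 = 10*l^2 + 18*l - 9*s^2 + s*(13*l + 14) + 8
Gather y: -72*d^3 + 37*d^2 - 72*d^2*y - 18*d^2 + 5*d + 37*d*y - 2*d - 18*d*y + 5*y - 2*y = -72*d^3 + 19*d^2 + 3*d + y*(-72*d^2 + 19*d + 3)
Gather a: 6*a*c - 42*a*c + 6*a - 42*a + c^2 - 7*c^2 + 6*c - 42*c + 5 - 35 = a*(-36*c - 36) - 6*c^2 - 36*c - 30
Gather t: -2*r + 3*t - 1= -2*r + 3*t - 1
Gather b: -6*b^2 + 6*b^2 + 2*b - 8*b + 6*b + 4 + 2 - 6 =0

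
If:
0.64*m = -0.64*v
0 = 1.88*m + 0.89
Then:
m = -0.47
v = 0.47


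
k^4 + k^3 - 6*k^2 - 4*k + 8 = (k - 2)*(k - 1)*(k + 2)^2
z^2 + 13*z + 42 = (z + 6)*(z + 7)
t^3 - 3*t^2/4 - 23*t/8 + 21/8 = (t - 3/2)*(t - 1)*(t + 7/4)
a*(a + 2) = a^2 + 2*a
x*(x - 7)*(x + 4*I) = x^3 - 7*x^2 + 4*I*x^2 - 28*I*x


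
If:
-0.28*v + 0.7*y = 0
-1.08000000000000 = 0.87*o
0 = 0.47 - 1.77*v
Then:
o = -1.24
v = 0.27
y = 0.11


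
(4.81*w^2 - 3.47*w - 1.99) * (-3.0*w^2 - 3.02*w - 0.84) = -14.43*w^4 - 4.1162*w^3 + 12.409*w^2 + 8.9246*w + 1.6716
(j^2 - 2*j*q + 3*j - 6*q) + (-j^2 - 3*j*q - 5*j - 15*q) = -5*j*q - 2*j - 21*q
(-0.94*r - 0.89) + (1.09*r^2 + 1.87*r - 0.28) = 1.09*r^2 + 0.93*r - 1.17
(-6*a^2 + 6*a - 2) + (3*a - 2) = -6*a^2 + 9*a - 4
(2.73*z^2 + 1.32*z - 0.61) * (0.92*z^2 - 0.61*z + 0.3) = 2.5116*z^4 - 0.4509*z^3 - 0.5474*z^2 + 0.7681*z - 0.183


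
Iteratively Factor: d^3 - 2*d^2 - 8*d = (d + 2)*(d^2 - 4*d) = (d - 4)*(d + 2)*(d)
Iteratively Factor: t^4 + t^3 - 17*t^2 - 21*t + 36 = (t + 3)*(t^3 - 2*t^2 - 11*t + 12) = (t - 1)*(t + 3)*(t^2 - t - 12) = (t - 1)*(t + 3)^2*(t - 4)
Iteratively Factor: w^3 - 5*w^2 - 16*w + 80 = (w - 5)*(w^2 - 16) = (w - 5)*(w - 4)*(w + 4)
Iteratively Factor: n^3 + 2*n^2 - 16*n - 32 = (n + 4)*(n^2 - 2*n - 8) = (n - 4)*(n + 4)*(n + 2)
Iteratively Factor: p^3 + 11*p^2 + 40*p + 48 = (p + 4)*(p^2 + 7*p + 12) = (p + 4)^2*(p + 3)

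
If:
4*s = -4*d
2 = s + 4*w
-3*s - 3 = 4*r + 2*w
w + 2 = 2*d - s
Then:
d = 10/11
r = -19/44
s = -10/11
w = 8/11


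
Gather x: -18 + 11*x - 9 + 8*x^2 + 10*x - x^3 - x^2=-x^3 + 7*x^2 + 21*x - 27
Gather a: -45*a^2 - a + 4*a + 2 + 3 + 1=-45*a^2 + 3*a + 6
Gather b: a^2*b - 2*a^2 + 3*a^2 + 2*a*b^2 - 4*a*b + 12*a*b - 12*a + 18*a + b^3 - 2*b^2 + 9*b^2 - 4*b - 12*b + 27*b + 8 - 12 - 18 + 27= a^2 + 6*a + b^3 + b^2*(2*a + 7) + b*(a^2 + 8*a + 11) + 5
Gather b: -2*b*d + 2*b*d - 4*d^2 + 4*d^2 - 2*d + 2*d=0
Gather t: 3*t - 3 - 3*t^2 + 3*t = -3*t^2 + 6*t - 3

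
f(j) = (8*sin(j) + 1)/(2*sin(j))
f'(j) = -(8*sin(j) + 1)*cos(j)/(2*sin(j)^2) + 4*cos(j)/sin(j) = -cos(j)/(2*sin(j)^2)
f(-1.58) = 3.50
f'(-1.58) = 0.00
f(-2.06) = 3.43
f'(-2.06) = 0.30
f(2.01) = 4.55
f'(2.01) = 0.26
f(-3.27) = 7.90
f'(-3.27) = 30.24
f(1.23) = 4.53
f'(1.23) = -0.19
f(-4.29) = 4.55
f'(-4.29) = 0.25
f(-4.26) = 4.56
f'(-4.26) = 0.27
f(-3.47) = 5.55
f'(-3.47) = 4.55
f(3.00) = 7.54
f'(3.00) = 24.86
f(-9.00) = 2.79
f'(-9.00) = 2.68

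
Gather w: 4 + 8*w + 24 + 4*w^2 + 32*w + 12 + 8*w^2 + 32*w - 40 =12*w^2 + 72*w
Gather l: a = a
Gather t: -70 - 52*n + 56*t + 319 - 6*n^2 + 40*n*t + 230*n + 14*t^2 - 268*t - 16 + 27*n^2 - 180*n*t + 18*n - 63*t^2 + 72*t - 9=21*n^2 + 196*n - 49*t^2 + t*(-140*n - 140) + 224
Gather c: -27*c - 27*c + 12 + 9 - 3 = 18 - 54*c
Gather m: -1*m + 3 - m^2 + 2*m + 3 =-m^2 + m + 6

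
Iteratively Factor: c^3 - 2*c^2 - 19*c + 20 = (c + 4)*(c^2 - 6*c + 5) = (c - 5)*(c + 4)*(c - 1)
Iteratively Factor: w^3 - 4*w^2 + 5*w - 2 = (w - 1)*(w^2 - 3*w + 2) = (w - 2)*(w - 1)*(w - 1)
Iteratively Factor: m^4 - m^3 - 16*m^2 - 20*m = (m - 5)*(m^3 + 4*m^2 + 4*m) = m*(m - 5)*(m^2 + 4*m + 4) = m*(m - 5)*(m + 2)*(m + 2)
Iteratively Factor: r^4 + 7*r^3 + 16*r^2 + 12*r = (r + 3)*(r^3 + 4*r^2 + 4*r) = r*(r + 3)*(r^2 + 4*r + 4) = r*(r + 2)*(r + 3)*(r + 2)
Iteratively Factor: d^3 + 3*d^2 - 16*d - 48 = (d + 4)*(d^2 - d - 12) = (d + 3)*(d + 4)*(d - 4)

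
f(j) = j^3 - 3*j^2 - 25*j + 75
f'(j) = 3*j^2 - 6*j - 25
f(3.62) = -7.38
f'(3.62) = -7.41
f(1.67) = 29.54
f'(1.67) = -26.65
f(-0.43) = 85.12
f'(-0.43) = -21.87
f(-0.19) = 79.63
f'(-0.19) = -23.75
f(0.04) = 74.00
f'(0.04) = -25.24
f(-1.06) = 96.94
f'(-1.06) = -15.27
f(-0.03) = 75.75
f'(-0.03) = -24.82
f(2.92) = 1.32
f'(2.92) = -16.94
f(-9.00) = -672.00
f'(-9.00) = 272.00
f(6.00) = 33.00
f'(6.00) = 47.00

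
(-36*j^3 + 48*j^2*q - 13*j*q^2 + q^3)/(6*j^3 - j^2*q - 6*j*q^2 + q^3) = (-6*j + q)/(j + q)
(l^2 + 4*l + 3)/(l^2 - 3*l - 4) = (l + 3)/(l - 4)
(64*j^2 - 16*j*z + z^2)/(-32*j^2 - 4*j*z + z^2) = (-8*j + z)/(4*j + z)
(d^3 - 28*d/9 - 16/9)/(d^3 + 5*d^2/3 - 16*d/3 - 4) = (d + 4/3)/(d + 3)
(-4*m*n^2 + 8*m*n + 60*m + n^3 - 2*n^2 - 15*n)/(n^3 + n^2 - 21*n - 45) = (-4*m + n)/(n + 3)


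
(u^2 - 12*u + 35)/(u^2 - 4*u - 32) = (-u^2 + 12*u - 35)/(-u^2 + 4*u + 32)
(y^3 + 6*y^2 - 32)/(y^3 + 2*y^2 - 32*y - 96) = (y - 2)/(y - 6)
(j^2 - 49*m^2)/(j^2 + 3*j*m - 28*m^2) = (j - 7*m)/(j - 4*m)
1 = 1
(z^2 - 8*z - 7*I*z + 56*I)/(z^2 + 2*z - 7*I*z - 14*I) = (z - 8)/(z + 2)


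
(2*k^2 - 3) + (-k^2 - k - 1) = k^2 - k - 4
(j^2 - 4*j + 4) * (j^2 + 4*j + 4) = j^4 - 8*j^2 + 16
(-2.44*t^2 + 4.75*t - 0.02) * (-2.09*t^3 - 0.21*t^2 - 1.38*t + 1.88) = 5.0996*t^5 - 9.4151*t^4 + 2.4115*t^3 - 11.138*t^2 + 8.9576*t - 0.0376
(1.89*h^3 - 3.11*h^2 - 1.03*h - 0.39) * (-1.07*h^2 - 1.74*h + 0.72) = -2.0223*h^5 + 0.0391000000000004*h^4 + 7.8743*h^3 - 0.0296999999999998*h^2 - 0.0630000000000001*h - 0.2808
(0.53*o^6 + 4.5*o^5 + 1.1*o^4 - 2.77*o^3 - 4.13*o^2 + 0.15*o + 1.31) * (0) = 0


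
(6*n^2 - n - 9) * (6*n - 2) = 36*n^3 - 18*n^2 - 52*n + 18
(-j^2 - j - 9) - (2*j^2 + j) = -3*j^2 - 2*j - 9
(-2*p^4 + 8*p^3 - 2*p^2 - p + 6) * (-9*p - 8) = 18*p^5 - 56*p^4 - 46*p^3 + 25*p^2 - 46*p - 48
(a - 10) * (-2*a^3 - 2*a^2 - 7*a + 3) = -2*a^4 + 18*a^3 + 13*a^2 + 73*a - 30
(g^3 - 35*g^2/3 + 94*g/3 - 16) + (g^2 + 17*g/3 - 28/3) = g^3 - 32*g^2/3 + 37*g - 76/3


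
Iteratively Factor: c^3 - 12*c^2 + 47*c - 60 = (c - 4)*(c^2 - 8*c + 15) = (c - 4)*(c - 3)*(c - 5)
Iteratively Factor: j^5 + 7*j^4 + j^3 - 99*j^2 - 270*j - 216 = (j + 3)*(j^4 + 4*j^3 - 11*j^2 - 66*j - 72) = (j + 3)^2*(j^3 + j^2 - 14*j - 24) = (j - 4)*(j + 3)^2*(j^2 + 5*j + 6) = (j - 4)*(j + 2)*(j + 3)^2*(j + 3)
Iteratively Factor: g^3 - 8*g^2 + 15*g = (g)*(g^2 - 8*g + 15) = g*(g - 3)*(g - 5)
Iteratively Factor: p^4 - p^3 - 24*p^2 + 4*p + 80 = (p - 2)*(p^3 + p^2 - 22*p - 40) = (p - 5)*(p - 2)*(p^2 + 6*p + 8) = (p - 5)*(p - 2)*(p + 2)*(p + 4)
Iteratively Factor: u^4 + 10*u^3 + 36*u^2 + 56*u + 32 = (u + 2)*(u^3 + 8*u^2 + 20*u + 16) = (u + 2)*(u + 4)*(u^2 + 4*u + 4) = (u + 2)^2*(u + 4)*(u + 2)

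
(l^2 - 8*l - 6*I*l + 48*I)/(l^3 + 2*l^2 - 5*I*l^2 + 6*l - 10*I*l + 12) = (l - 8)/(l^2 + l*(2 + I) + 2*I)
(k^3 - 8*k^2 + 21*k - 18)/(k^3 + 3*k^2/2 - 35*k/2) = 2*(k^3 - 8*k^2 + 21*k - 18)/(k*(2*k^2 + 3*k - 35))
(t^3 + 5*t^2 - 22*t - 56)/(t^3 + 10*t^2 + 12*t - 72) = (t^3 + 5*t^2 - 22*t - 56)/(t^3 + 10*t^2 + 12*t - 72)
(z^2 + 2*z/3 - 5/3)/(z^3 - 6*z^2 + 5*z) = (z + 5/3)/(z*(z - 5))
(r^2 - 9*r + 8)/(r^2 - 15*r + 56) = (r - 1)/(r - 7)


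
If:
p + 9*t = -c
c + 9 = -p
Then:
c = -p - 9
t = 1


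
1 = 1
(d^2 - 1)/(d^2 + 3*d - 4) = (d + 1)/(d + 4)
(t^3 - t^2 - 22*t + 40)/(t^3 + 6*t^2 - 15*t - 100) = (t - 2)/(t + 5)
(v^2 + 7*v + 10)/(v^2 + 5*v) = (v + 2)/v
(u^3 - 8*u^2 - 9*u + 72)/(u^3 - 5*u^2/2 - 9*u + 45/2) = 2*(u - 8)/(2*u - 5)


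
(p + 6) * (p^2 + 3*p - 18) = p^3 + 9*p^2 - 108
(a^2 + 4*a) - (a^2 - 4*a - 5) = 8*a + 5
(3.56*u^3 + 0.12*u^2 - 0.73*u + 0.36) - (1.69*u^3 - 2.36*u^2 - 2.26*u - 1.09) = 1.87*u^3 + 2.48*u^2 + 1.53*u + 1.45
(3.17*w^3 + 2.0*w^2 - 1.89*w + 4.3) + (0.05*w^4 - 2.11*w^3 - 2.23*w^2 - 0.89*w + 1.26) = 0.05*w^4 + 1.06*w^3 - 0.23*w^2 - 2.78*w + 5.56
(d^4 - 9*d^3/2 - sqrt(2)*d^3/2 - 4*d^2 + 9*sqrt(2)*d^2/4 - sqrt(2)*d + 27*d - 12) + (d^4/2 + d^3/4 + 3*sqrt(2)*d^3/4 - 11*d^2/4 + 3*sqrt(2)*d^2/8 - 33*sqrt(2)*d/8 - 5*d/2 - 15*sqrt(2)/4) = 3*d^4/2 - 17*d^3/4 + sqrt(2)*d^3/4 - 27*d^2/4 + 21*sqrt(2)*d^2/8 - 41*sqrt(2)*d/8 + 49*d/2 - 12 - 15*sqrt(2)/4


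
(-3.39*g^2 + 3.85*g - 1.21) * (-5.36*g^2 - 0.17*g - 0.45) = 18.1704*g^4 - 20.0597*g^3 + 7.3566*g^2 - 1.5268*g + 0.5445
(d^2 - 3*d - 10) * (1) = d^2 - 3*d - 10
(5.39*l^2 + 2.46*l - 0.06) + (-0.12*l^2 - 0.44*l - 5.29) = 5.27*l^2 + 2.02*l - 5.35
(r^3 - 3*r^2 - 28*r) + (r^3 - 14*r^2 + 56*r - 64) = 2*r^3 - 17*r^2 + 28*r - 64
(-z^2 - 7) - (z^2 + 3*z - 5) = -2*z^2 - 3*z - 2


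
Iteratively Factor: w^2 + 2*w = (w + 2)*(w)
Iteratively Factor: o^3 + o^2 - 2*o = (o)*(o^2 + o - 2) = o*(o + 2)*(o - 1)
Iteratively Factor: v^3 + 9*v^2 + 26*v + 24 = (v + 3)*(v^2 + 6*v + 8) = (v + 2)*(v + 3)*(v + 4)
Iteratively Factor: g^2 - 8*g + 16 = (g - 4)*(g - 4)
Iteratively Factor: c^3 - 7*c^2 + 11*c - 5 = (c - 1)*(c^2 - 6*c + 5) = (c - 1)^2*(c - 5)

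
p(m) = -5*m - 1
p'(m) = -5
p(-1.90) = 8.50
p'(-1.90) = -5.00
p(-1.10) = 4.50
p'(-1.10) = -5.00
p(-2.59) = 11.95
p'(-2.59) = -5.00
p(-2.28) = 10.40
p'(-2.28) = -5.00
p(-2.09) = 9.45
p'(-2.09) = -5.00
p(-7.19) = 34.95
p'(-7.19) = -5.00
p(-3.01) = 14.05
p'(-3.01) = -5.00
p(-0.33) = 0.65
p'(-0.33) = -5.00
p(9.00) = -46.00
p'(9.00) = -5.00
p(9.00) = -46.00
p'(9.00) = -5.00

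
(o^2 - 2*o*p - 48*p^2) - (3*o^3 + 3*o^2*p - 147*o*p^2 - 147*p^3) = -3*o^3 - 3*o^2*p + o^2 + 147*o*p^2 - 2*o*p + 147*p^3 - 48*p^2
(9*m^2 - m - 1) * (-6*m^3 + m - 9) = -54*m^5 + 6*m^4 + 15*m^3 - 82*m^2 + 8*m + 9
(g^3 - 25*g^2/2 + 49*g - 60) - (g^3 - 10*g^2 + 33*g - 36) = -5*g^2/2 + 16*g - 24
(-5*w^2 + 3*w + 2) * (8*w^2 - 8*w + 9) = -40*w^4 + 64*w^3 - 53*w^2 + 11*w + 18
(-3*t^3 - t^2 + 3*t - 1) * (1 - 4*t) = 12*t^4 + t^3 - 13*t^2 + 7*t - 1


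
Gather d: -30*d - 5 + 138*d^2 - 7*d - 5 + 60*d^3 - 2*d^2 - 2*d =60*d^3 + 136*d^2 - 39*d - 10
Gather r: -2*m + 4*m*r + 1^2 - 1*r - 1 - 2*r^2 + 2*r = -2*m - 2*r^2 + r*(4*m + 1)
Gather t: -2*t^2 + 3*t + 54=-2*t^2 + 3*t + 54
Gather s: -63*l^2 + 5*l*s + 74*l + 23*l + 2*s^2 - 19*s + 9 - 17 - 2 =-63*l^2 + 97*l + 2*s^2 + s*(5*l - 19) - 10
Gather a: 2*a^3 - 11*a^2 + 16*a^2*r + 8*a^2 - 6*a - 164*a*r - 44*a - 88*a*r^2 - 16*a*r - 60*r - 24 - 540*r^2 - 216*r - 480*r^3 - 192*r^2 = 2*a^3 + a^2*(16*r - 3) + a*(-88*r^2 - 180*r - 50) - 480*r^3 - 732*r^2 - 276*r - 24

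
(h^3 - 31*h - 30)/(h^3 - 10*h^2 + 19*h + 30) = (h + 5)/(h - 5)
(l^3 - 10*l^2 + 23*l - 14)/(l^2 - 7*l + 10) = (l^2 - 8*l + 7)/(l - 5)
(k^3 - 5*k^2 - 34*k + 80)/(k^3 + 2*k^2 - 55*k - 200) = (k - 2)/(k + 5)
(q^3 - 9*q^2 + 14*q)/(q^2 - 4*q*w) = (q^2 - 9*q + 14)/(q - 4*w)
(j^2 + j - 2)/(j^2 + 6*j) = (j^2 + j - 2)/(j*(j + 6))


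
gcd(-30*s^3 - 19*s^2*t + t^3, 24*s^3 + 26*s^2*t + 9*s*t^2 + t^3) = 6*s^2 + 5*s*t + t^2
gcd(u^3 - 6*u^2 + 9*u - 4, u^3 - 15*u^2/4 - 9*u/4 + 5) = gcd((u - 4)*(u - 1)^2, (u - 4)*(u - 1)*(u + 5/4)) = u^2 - 5*u + 4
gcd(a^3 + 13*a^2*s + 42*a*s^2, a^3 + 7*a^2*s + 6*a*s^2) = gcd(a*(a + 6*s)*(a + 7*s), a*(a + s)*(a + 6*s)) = a^2 + 6*a*s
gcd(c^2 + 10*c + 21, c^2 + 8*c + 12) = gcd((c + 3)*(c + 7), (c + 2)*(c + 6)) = 1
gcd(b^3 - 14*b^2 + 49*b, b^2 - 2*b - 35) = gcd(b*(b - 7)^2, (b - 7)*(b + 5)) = b - 7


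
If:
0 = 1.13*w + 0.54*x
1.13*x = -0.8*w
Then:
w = 0.00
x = 0.00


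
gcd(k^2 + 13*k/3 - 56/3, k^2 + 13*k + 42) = k + 7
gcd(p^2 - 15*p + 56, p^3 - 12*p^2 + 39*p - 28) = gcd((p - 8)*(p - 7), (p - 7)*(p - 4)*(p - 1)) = p - 7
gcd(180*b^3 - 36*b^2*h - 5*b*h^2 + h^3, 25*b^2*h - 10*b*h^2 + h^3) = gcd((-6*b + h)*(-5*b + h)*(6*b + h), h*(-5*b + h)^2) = 5*b - h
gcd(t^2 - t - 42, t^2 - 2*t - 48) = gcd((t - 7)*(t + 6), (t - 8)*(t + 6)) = t + 6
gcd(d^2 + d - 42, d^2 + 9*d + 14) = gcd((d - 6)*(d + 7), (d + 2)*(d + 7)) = d + 7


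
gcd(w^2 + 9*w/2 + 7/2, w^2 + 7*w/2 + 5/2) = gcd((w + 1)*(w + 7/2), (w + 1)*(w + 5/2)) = w + 1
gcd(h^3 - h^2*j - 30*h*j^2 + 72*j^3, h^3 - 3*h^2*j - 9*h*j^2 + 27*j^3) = h - 3*j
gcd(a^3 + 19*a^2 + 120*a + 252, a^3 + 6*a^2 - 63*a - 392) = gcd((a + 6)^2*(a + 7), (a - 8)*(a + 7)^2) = a + 7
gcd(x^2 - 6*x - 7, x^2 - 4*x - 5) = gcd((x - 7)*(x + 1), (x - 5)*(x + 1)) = x + 1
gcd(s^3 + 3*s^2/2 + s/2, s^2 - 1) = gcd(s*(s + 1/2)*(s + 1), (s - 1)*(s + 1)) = s + 1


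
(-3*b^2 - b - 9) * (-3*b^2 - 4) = 9*b^4 + 3*b^3 + 39*b^2 + 4*b + 36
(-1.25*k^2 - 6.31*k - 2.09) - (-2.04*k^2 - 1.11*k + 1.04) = 0.79*k^2 - 5.2*k - 3.13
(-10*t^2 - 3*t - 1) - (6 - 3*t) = -10*t^2 - 7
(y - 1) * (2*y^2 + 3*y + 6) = 2*y^3 + y^2 + 3*y - 6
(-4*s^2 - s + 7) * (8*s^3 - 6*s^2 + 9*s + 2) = -32*s^5 + 16*s^4 + 26*s^3 - 59*s^2 + 61*s + 14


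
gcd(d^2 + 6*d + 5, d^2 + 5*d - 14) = 1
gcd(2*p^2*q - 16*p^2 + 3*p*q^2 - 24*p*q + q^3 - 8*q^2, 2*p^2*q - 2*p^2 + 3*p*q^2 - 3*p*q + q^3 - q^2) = 2*p^2 + 3*p*q + q^2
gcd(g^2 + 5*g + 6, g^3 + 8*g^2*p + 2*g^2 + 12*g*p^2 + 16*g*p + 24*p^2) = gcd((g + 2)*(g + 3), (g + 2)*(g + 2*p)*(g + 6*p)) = g + 2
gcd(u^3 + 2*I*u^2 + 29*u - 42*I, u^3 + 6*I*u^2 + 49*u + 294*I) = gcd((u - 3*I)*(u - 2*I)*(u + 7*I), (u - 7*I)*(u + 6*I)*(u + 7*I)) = u + 7*I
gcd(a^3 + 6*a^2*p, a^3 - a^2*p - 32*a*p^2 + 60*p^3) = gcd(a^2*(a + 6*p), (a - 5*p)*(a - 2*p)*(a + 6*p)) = a + 6*p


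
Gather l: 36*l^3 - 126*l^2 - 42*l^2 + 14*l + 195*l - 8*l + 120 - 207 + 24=36*l^3 - 168*l^2 + 201*l - 63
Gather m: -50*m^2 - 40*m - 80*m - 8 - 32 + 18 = -50*m^2 - 120*m - 22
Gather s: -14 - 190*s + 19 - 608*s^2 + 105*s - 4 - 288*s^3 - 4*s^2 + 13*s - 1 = -288*s^3 - 612*s^2 - 72*s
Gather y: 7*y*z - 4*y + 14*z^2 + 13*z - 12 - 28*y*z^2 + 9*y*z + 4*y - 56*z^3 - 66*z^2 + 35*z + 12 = y*(-28*z^2 + 16*z) - 56*z^3 - 52*z^2 + 48*z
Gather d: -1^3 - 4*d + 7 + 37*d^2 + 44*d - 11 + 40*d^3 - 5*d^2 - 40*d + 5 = 40*d^3 + 32*d^2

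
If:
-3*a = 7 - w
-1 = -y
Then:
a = w/3 - 7/3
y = 1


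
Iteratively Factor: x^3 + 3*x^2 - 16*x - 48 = (x - 4)*(x^2 + 7*x + 12) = (x - 4)*(x + 4)*(x + 3)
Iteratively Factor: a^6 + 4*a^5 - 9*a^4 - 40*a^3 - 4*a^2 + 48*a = (a - 3)*(a^5 + 7*a^4 + 12*a^3 - 4*a^2 - 16*a) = (a - 3)*(a - 1)*(a^4 + 8*a^3 + 20*a^2 + 16*a) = (a - 3)*(a - 1)*(a + 2)*(a^3 + 6*a^2 + 8*a) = (a - 3)*(a - 1)*(a + 2)^2*(a^2 + 4*a) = a*(a - 3)*(a - 1)*(a + 2)^2*(a + 4)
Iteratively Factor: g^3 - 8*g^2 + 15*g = (g)*(g^2 - 8*g + 15) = g*(g - 3)*(g - 5)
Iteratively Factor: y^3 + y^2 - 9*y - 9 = (y + 1)*(y^2 - 9) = (y + 1)*(y + 3)*(y - 3)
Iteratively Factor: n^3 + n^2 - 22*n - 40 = (n - 5)*(n^2 + 6*n + 8) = (n - 5)*(n + 2)*(n + 4)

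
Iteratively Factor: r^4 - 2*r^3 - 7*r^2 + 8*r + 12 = (r + 1)*(r^3 - 3*r^2 - 4*r + 12) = (r - 2)*(r + 1)*(r^2 - r - 6) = (r - 2)*(r + 1)*(r + 2)*(r - 3)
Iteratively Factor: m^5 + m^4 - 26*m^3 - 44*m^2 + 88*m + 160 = (m + 4)*(m^4 - 3*m^3 - 14*m^2 + 12*m + 40) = (m - 2)*(m + 4)*(m^3 - m^2 - 16*m - 20) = (m - 5)*(m - 2)*(m + 4)*(m^2 + 4*m + 4) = (m - 5)*(m - 2)*(m + 2)*(m + 4)*(m + 2)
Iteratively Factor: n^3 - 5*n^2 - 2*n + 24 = (n + 2)*(n^2 - 7*n + 12) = (n - 4)*(n + 2)*(n - 3)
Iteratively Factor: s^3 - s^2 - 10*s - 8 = (s - 4)*(s^2 + 3*s + 2) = (s - 4)*(s + 1)*(s + 2)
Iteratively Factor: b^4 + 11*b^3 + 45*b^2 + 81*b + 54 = (b + 2)*(b^3 + 9*b^2 + 27*b + 27) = (b + 2)*(b + 3)*(b^2 + 6*b + 9) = (b + 2)*(b + 3)^2*(b + 3)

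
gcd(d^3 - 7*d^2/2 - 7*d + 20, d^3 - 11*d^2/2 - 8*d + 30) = d^2 + d/2 - 5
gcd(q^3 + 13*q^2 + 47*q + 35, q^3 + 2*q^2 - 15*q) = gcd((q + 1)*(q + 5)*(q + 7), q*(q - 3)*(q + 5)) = q + 5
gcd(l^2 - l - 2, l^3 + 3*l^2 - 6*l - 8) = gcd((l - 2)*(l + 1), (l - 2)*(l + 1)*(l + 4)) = l^2 - l - 2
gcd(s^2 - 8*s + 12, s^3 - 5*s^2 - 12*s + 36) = s^2 - 8*s + 12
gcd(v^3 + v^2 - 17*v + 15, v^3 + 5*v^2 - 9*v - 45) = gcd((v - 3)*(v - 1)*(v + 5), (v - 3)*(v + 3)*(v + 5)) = v^2 + 2*v - 15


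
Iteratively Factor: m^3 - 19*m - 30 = (m + 2)*(m^2 - 2*m - 15) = (m + 2)*(m + 3)*(m - 5)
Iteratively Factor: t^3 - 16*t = (t)*(t^2 - 16) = t*(t - 4)*(t + 4)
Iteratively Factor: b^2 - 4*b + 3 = (b - 1)*(b - 3)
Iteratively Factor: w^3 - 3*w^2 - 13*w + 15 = (w - 5)*(w^2 + 2*w - 3) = (w - 5)*(w + 3)*(w - 1)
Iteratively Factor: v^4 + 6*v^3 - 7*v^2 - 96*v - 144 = (v + 3)*(v^3 + 3*v^2 - 16*v - 48) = (v + 3)^2*(v^2 - 16) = (v - 4)*(v + 3)^2*(v + 4)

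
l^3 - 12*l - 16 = (l - 4)*(l + 2)^2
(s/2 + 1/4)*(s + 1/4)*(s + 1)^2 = s^4/2 + 11*s^3/8 + 21*s^2/16 + s/2 + 1/16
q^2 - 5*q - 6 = (q - 6)*(q + 1)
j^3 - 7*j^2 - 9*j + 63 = (j - 7)*(j - 3)*(j + 3)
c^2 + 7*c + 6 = (c + 1)*(c + 6)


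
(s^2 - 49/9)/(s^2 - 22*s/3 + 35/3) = (s + 7/3)/(s - 5)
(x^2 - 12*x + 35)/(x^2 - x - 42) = (x - 5)/(x + 6)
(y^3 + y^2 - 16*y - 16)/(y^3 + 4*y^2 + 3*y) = (y^2 - 16)/(y*(y + 3))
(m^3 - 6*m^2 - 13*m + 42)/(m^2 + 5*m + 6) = (m^2 - 9*m + 14)/(m + 2)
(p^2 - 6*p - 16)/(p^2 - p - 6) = (p - 8)/(p - 3)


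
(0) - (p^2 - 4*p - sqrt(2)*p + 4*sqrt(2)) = -p^2 + sqrt(2)*p + 4*p - 4*sqrt(2)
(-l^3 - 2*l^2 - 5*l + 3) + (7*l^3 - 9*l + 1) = 6*l^3 - 2*l^2 - 14*l + 4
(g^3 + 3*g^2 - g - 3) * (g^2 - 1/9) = g^5 + 3*g^4 - 10*g^3/9 - 10*g^2/3 + g/9 + 1/3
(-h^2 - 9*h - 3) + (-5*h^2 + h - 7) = -6*h^2 - 8*h - 10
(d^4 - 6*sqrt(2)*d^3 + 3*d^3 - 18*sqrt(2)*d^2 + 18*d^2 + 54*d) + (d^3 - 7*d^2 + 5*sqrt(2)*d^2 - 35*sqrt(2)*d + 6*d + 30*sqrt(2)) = d^4 - 6*sqrt(2)*d^3 + 4*d^3 - 13*sqrt(2)*d^2 + 11*d^2 - 35*sqrt(2)*d + 60*d + 30*sqrt(2)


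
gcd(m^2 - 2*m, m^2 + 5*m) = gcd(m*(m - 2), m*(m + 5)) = m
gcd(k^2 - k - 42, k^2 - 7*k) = k - 7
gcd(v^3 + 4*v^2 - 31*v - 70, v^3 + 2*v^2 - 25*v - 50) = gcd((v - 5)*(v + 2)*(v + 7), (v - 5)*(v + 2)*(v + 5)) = v^2 - 3*v - 10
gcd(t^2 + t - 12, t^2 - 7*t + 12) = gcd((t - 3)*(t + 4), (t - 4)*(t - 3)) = t - 3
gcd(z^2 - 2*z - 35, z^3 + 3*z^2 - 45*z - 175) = z^2 - 2*z - 35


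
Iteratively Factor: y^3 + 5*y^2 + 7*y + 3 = (y + 3)*(y^2 + 2*y + 1) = (y + 1)*(y + 3)*(y + 1)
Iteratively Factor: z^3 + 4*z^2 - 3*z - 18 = (z + 3)*(z^2 + z - 6) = (z + 3)^2*(z - 2)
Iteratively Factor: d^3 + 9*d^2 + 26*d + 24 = (d + 2)*(d^2 + 7*d + 12) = (d + 2)*(d + 4)*(d + 3)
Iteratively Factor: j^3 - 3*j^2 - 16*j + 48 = (j - 3)*(j^2 - 16) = (j - 4)*(j - 3)*(j + 4)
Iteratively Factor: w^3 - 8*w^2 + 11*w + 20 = (w - 5)*(w^2 - 3*w - 4) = (w - 5)*(w + 1)*(w - 4)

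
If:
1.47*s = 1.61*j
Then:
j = 0.91304347826087*s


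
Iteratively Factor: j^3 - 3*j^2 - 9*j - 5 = (j + 1)*(j^2 - 4*j - 5) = (j + 1)^2*(j - 5)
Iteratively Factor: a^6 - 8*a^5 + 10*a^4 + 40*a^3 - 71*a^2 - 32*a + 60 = (a + 1)*(a^5 - 9*a^4 + 19*a^3 + 21*a^2 - 92*a + 60) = (a - 5)*(a + 1)*(a^4 - 4*a^3 - a^2 + 16*a - 12) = (a - 5)*(a + 1)*(a + 2)*(a^3 - 6*a^2 + 11*a - 6) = (a - 5)*(a - 2)*(a + 1)*(a + 2)*(a^2 - 4*a + 3) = (a - 5)*(a - 3)*(a - 2)*(a + 1)*(a + 2)*(a - 1)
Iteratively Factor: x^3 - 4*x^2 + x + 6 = (x + 1)*(x^2 - 5*x + 6) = (x - 2)*(x + 1)*(x - 3)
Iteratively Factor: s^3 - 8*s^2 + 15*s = (s)*(s^2 - 8*s + 15) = s*(s - 3)*(s - 5)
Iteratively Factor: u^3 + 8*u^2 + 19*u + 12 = (u + 4)*(u^2 + 4*u + 3) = (u + 3)*(u + 4)*(u + 1)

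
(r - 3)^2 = r^2 - 6*r + 9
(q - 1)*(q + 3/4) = q^2 - q/4 - 3/4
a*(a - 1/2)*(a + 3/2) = a^3 + a^2 - 3*a/4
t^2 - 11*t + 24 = (t - 8)*(t - 3)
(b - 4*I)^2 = b^2 - 8*I*b - 16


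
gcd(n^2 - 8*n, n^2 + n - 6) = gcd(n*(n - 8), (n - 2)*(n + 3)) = 1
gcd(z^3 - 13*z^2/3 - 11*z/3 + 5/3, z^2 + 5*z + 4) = z + 1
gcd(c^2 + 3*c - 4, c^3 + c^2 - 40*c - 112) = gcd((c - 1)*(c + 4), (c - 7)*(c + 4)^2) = c + 4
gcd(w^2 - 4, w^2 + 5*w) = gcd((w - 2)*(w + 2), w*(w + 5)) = 1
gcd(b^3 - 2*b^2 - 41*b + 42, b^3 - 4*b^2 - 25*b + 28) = b^2 - 8*b + 7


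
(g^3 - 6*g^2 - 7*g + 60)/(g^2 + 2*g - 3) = (g^2 - 9*g + 20)/(g - 1)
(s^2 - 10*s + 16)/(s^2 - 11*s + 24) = (s - 2)/(s - 3)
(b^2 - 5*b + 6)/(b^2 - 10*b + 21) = (b - 2)/(b - 7)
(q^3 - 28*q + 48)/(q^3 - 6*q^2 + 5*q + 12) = (q^2 + 4*q - 12)/(q^2 - 2*q - 3)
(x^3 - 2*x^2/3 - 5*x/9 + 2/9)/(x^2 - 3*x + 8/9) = (3*x^2 - x - 2)/(3*x - 8)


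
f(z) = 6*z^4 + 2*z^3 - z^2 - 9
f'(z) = 24*z^3 + 6*z^2 - 2*z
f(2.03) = 105.50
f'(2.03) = 221.44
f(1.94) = 86.83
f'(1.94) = 193.93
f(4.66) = 3001.08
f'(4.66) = 2549.65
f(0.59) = -8.21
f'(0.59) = 5.84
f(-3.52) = 812.51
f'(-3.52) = -965.36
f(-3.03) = 431.92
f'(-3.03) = -606.49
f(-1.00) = -6.00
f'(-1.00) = -16.00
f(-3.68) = 978.17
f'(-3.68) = -1107.45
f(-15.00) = 296766.00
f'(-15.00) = -79620.00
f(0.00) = -9.00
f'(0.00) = 0.00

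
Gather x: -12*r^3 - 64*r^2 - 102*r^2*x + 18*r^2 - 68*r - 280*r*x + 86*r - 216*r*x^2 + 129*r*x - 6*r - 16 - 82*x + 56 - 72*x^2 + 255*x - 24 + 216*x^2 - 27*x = -12*r^3 - 46*r^2 + 12*r + x^2*(144 - 216*r) + x*(-102*r^2 - 151*r + 146) + 16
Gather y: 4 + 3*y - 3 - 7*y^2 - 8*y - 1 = -7*y^2 - 5*y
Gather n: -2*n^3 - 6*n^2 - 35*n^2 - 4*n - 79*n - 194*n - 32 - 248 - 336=-2*n^3 - 41*n^2 - 277*n - 616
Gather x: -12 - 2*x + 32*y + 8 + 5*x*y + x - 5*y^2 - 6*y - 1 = x*(5*y - 1) - 5*y^2 + 26*y - 5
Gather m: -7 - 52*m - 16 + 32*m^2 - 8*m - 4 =32*m^2 - 60*m - 27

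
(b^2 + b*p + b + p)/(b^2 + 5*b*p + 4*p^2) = (b + 1)/(b + 4*p)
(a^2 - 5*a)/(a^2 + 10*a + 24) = a*(a - 5)/(a^2 + 10*a + 24)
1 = 1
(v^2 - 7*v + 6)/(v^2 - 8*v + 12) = (v - 1)/(v - 2)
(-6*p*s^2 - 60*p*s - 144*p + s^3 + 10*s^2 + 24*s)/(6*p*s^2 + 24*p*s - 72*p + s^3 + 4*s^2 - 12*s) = (-6*p*s - 24*p + s^2 + 4*s)/(6*p*s - 12*p + s^2 - 2*s)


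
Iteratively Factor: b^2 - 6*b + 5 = (b - 5)*(b - 1)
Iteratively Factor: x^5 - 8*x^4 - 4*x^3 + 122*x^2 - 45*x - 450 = (x + 3)*(x^4 - 11*x^3 + 29*x^2 + 35*x - 150) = (x - 5)*(x + 3)*(x^3 - 6*x^2 - x + 30) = (x - 5)^2*(x + 3)*(x^2 - x - 6) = (x - 5)^2*(x + 2)*(x + 3)*(x - 3)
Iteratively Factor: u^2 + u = (u)*(u + 1)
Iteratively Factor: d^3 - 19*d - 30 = (d + 3)*(d^2 - 3*d - 10) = (d - 5)*(d + 3)*(d + 2)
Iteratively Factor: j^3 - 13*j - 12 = (j + 3)*(j^2 - 3*j - 4) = (j - 4)*(j + 3)*(j + 1)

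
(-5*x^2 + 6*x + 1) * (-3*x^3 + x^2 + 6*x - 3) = 15*x^5 - 23*x^4 - 27*x^3 + 52*x^2 - 12*x - 3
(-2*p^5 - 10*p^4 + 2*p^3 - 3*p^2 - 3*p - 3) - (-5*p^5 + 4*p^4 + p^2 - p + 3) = 3*p^5 - 14*p^4 + 2*p^3 - 4*p^2 - 2*p - 6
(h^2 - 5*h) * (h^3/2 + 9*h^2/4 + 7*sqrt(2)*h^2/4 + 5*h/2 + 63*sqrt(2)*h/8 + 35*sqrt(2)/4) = h^5/2 - h^4/4 + 7*sqrt(2)*h^4/4 - 35*h^3/4 - 7*sqrt(2)*h^3/8 - 245*sqrt(2)*h^2/8 - 25*h^2/2 - 175*sqrt(2)*h/4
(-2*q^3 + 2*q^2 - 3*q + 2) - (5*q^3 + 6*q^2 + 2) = -7*q^3 - 4*q^2 - 3*q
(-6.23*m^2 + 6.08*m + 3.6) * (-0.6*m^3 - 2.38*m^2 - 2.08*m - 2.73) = 3.738*m^5 + 11.1794*m^4 - 3.672*m^3 - 4.2065*m^2 - 24.0864*m - 9.828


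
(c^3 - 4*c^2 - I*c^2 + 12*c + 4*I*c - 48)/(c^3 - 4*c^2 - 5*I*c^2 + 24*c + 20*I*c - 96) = (c - 4*I)/(c - 8*I)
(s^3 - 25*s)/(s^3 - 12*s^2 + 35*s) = (s + 5)/(s - 7)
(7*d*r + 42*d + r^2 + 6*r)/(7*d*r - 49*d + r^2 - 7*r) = (r + 6)/(r - 7)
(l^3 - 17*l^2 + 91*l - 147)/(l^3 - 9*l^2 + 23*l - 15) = (l^2 - 14*l + 49)/(l^2 - 6*l + 5)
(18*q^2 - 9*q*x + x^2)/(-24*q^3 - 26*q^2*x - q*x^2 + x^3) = (-3*q + x)/(4*q^2 + 5*q*x + x^2)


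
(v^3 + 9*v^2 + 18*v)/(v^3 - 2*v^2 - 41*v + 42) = v*(v + 3)/(v^2 - 8*v + 7)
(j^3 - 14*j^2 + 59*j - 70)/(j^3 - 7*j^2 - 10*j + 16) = (j^3 - 14*j^2 + 59*j - 70)/(j^3 - 7*j^2 - 10*j + 16)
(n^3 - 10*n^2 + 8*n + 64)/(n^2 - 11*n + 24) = (n^2 - 2*n - 8)/(n - 3)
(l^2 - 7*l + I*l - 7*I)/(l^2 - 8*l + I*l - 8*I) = (l - 7)/(l - 8)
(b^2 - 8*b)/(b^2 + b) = (b - 8)/(b + 1)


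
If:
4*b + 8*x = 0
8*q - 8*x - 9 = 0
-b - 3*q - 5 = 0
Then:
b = 67/4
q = -29/4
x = -67/8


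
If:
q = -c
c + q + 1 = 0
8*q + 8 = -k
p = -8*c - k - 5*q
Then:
No Solution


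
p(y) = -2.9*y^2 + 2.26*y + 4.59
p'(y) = 2.26 - 5.8*y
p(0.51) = 4.99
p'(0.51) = -0.70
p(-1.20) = -2.30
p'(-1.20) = 9.22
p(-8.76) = -237.75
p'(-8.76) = 53.07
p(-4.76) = -71.87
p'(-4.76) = 29.87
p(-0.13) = 4.25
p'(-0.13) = 3.01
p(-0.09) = 4.36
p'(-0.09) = 2.78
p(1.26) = 2.83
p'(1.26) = -5.05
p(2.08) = -3.26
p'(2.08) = -9.80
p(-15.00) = -681.81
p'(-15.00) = 89.26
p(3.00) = -14.73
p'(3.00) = -15.14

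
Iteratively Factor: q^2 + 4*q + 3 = (q + 3)*(q + 1)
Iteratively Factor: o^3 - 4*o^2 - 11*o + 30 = (o - 5)*(o^2 + o - 6) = (o - 5)*(o - 2)*(o + 3)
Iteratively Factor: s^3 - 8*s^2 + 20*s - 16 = (s - 4)*(s^2 - 4*s + 4) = (s - 4)*(s - 2)*(s - 2)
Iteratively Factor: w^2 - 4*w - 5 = (w + 1)*(w - 5)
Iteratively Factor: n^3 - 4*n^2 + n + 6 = (n + 1)*(n^2 - 5*n + 6) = (n - 3)*(n + 1)*(n - 2)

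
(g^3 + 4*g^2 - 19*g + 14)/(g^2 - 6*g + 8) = (g^2 + 6*g - 7)/(g - 4)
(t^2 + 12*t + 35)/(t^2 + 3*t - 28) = (t + 5)/(t - 4)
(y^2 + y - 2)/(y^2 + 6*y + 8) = (y - 1)/(y + 4)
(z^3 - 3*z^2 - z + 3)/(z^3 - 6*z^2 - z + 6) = (z - 3)/(z - 6)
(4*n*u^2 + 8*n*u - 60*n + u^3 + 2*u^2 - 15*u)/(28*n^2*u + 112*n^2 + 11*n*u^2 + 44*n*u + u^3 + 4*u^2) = (u^2 + 2*u - 15)/(7*n*u + 28*n + u^2 + 4*u)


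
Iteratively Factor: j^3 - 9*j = (j + 3)*(j^2 - 3*j) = j*(j + 3)*(j - 3)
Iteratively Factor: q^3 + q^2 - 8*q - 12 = (q + 2)*(q^2 - q - 6) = (q - 3)*(q + 2)*(q + 2)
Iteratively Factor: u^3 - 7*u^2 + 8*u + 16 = (u + 1)*(u^2 - 8*u + 16) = (u - 4)*(u + 1)*(u - 4)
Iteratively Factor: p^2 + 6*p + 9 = (p + 3)*(p + 3)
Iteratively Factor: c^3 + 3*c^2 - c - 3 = (c + 3)*(c^2 - 1) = (c + 1)*(c + 3)*(c - 1)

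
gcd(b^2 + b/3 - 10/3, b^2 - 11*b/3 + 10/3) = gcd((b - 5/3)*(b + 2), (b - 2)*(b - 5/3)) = b - 5/3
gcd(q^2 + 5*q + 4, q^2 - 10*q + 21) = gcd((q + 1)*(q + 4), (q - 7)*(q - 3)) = 1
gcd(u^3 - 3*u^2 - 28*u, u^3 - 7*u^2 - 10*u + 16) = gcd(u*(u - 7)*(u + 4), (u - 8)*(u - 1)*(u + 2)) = 1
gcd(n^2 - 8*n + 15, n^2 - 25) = n - 5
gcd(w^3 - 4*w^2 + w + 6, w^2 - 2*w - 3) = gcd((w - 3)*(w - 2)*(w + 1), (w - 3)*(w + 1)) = w^2 - 2*w - 3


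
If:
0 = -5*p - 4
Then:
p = -4/5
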